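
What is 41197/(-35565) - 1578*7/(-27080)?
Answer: -72276377/96310020 ≈ -0.75046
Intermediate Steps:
41197/(-35565) - 1578*7/(-27080) = 41197*(-1/35565) - 11046*(-1/27080) = -41197/35565 + 5523/13540 = -72276377/96310020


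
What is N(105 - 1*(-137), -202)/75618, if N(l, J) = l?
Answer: 121/37809 ≈ 0.0032003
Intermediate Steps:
N(105 - 1*(-137), -202)/75618 = (105 - 1*(-137))/75618 = (105 + 137)*(1/75618) = 242*(1/75618) = 121/37809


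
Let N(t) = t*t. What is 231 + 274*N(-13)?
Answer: 46537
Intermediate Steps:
N(t) = t**2
231 + 274*N(-13) = 231 + 274*(-13)**2 = 231 + 274*169 = 231 + 46306 = 46537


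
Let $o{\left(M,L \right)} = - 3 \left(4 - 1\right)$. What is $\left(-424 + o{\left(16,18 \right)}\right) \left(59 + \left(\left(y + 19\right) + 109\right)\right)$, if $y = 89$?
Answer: $-119508$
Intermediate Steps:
$o{\left(M,L \right)} = -9$ ($o{\left(M,L \right)} = \left(-3\right) 3 = -9$)
$\left(-424 + o{\left(16,18 \right)}\right) \left(59 + \left(\left(y + 19\right) + 109\right)\right) = \left(-424 - 9\right) \left(59 + \left(\left(89 + 19\right) + 109\right)\right) = - 433 \left(59 + \left(108 + 109\right)\right) = - 433 \left(59 + 217\right) = \left(-433\right) 276 = -119508$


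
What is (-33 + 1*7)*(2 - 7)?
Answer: 130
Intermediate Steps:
(-33 + 1*7)*(2 - 7) = (-33 + 7)*(-5) = -26*(-5) = 130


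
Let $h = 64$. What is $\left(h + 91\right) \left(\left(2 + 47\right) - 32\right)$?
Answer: $2635$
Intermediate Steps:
$\left(h + 91\right) \left(\left(2 + 47\right) - 32\right) = \left(64 + 91\right) \left(\left(2 + 47\right) - 32\right) = 155 \left(49 - 32\right) = 155 \cdot 17 = 2635$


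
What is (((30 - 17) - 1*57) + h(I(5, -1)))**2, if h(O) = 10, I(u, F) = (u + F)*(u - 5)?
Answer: 1156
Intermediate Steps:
I(u, F) = (-5 + u)*(F + u) (I(u, F) = (F + u)*(-5 + u) = (-5 + u)*(F + u))
(((30 - 17) - 1*57) + h(I(5, -1)))**2 = (((30 - 17) - 1*57) + 10)**2 = ((13 - 57) + 10)**2 = (-44 + 10)**2 = (-34)**2 = 1156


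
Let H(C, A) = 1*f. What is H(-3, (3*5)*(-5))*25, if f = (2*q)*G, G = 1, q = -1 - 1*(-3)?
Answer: 100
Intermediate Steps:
q = 2 (q = -1 + 3 = 2)
f = 4 (f = (2*2)*1 = 4*1 = 4)
H(C, A) = 4 (H(C, A) = 1*4 = 4)
H(-3, (3*5)*(-5))*25 = 4*25 = 100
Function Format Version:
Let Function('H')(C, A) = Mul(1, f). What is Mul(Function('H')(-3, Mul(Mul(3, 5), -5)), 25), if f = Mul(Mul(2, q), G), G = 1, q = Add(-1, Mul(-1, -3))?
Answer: 100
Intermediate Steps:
q = 2 (q = Add(-1, 3) = 2)
f = 4 (f = Mul(Mul(2, 2), 1) = Mul(4, 1) = 4)
Function('H')(C, A) = 4 (Function('H')(C, A) = Mul(1, 4) = 4)
Mul(Function('H')(-3, Mul(Mul(3, 5), -5)), 25) = Mul(4, 25) = 100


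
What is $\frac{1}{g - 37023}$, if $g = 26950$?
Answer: $- \frac{1}{10073} \approx -9.9275 \cdot 10^{-5}$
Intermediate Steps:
$\frac{1}{g - 37023} = \frac{1}{26950 - 37023} = \frac{1}{-10073} = - \frac{1}{10073}$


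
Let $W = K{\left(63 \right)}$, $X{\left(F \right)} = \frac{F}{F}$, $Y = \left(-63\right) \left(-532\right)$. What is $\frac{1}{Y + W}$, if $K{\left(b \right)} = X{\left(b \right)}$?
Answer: $\frac{1}{33517} \approx 2.9836 \cdot 10^{-5}$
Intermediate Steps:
$Y = 33516$
$X{\left(F \right)} = 1$
$K{\left(b \right)} = 1$
$W = 1$
$\frac{1}{Y + W} = \frac{1}{33516 + 1} = \frac{1}{33517}$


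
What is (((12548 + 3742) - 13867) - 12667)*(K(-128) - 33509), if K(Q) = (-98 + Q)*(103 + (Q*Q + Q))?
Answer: 38216706892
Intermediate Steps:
K(Q) = (-98 + Q)*(103 + Q + Q²) (K(Q) = (-98 + Q)*(103 + (Q² + Q)) = (-98 + Q)*(103 + (Q + Q²)) = (-98 + Q)*(103 + Q + Q²))
(((12548 + 3742) - 13867) - 12667)*(K(-128) - 33509) = (((12548 + 3742) - 13867) - 12667)*((-10094 + (-128)³ - 97*(-128)² + 5*(-128)) - 33509) = ((16290 - 13867) - 12667)*((-10094 - 2097152 - 97*16384 - 640) - 33509) = (2423 - 12667)*((-10094 - 2097152 - 1589248 - 640) - 33509) = -10244*(-3697134 - 33509) = -10244*(-3730643) = 38216706892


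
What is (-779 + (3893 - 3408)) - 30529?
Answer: -30823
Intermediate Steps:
(-779 + (3893 - 3408)) - 30529 = (-779 + 485) - 30529 = -294 - 30529 = -30823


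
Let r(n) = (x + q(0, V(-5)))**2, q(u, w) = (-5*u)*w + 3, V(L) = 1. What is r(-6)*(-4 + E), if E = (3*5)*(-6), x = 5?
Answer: -6016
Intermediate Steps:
q(u, w) = 3 - 5*u*w (q(u, w) = -5*u*w + 3 = 3 - 5*u*w)
r(n) = 64 (r(n) = (5 + (3 - 5*0*1))**2 = (5 + (3 + 0))**2 = (5 + 3)**2 = 8**2 = 64)
E = -90 (E = 15*(-6) = -90)
r(-6)*(-4 + E) = 64*(-4 - 90) = 64*(-94) = -6016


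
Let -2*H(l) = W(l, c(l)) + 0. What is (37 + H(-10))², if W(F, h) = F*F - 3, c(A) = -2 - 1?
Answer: 529/4 ≈ 132.25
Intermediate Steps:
c(A) = -3
W(F, h) = -3 + F² (W(F, h) = F² - 3 = -3 + F²)
H(l) = 3/2 - l²/2 (H(l) = -((-3 + l²) + 0)/2 = -(-3 + l²)/2 = 3/2 - l²/2)
(37 + H(-10))² = (37 + (3/2 - ½*(-10)²))² = (37 + (3/2 - ½*100))² = (37 + (3/2 - 50))² = (37 - 97/2)² = (-23/2)² = 529/4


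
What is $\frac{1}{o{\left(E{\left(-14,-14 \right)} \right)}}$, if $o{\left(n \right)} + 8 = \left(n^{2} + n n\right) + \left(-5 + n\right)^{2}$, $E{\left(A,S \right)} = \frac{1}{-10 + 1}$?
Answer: $\frac{27}{490} \approx 0.055102$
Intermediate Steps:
$E{\left(A,S \right)} = - \frac{1}{9}$ ($E{\left(A,S \right)} = \frac{1}{-9} = - \frac{1}{9}$)
$o{\left(n \right)} = -8 + \left(-5 + n\right)^{2} + 2 n^{2}$ ($o{\left(n \right)} = -8 + \left(\left(n^{2} + n n\right) + \left(-5 + n\right)^{2}\right) = -8 + \left(\left(n^{2} + n^{2}\right) + \left(-5 + n\right)^{2}\right) = -8 + \left(2 n^{2} + \left(-5 + n\right)^{2}\right) = -8 + \left(\left(-5 + n\right)^{2} + 2 n^{2}\right) = -8 + \left(-5 + n\right)^{2} + 2 n^{2}$)
$\frac{1}{o{\left(E{\left(-14,-14 \right)} \right)}} = \frac{1}{17 - - \frac{10}{9} + 3 \left(- \frac{1}{9}\right)^{2}} = \frac{1}{17 + \frac{10}{9} + 3 \cdot \frac{1}{81}} = \frac{1}{17 + \frac{10}{9} + \frac{1}{27}} = \frac{1}{\frac{490}{27}} = \frac{27}{490}$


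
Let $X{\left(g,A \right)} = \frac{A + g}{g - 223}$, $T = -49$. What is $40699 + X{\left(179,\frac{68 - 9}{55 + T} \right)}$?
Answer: $\frac{976673}{24} \approx 40695.0$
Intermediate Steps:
$X{\left(g,A \right)} = \frac{A + g}{-223 + g}$
$40699 + X{\left(179,\frac{68 - 9}{55 + T} \right)} = 40699 + \frac{\frac{68 - 9}{55 - 49} + 179}{-223 + 179} = 40699 + \frac{\frac{59}{6} + 179}{-44} = 40699 - \frac{59 \cdot \frac{1}{6} + 179}{44} = 40699 - \frac{\frac{59}{6} + 179}{44} = 40699 - \frac{103}{24} = \frac{976673}{24}$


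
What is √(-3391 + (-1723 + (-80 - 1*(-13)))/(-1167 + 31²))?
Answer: I*√35882934/103 ≈ 58.158*I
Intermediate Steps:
√(-3391 + (-1723 + (-80 - 1*(-13)))/(-1167 + 31²)) = √(-3391 + (-1723 + (-80 + 13))/(-1167 + 961)) = √(-3391 + (-1723 - 67)/(-206)) = √(-3391 - 1790*(-1/206)) = √(-3391 + 895/103) = √(-348378/103) = I*√35882934/103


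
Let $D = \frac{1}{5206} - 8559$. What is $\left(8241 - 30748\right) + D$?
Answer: $- \frac{161729595}{5206} \approx -31066.0$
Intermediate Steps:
$D = - \frac{44558153}{5206}$ ($D = \frac{1}{5206} - 8559 = - \frac{44558153}{5206} \approx -8559.0$)
$\left(8241 - 30748\right) + D = \left(8241 - 30748\right) - \frac{44558153}{5206} = -22507 - \frac{44558153}{5206} = - \frac{161729595}{5206}$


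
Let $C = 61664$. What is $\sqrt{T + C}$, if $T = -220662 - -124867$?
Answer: $i \sqrt{34131} \approx 184.75 i$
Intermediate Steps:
$T = -95795$ ($T = -220662 + 124867 = -95795$)
$\sqrt{T + C} = \sqrt{-95795 + 61664} = \sqrt{-34131} = i \sqrt{34131}$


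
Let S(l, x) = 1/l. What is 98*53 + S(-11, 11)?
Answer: 57133/11 ≈ 5193.9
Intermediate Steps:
98*53 + S(-11, 11) = 98*53 + 1/(-11) = 5194 - 1/11 = 57133/11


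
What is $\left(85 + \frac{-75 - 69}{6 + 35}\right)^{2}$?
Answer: $\frac{11162281}{1681} \approx 6640.3$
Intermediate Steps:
$\left(85 + \frac{-75 - 69}{6 + 35}\right)^{2} = \left(85 - \frac{144}{41}\right)^{2} = \left(\frac{3341}{41}\right)^{2} = \frac{11162281}{1681}$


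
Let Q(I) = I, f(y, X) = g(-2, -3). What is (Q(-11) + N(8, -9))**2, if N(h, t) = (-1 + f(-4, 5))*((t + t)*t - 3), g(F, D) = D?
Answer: 418609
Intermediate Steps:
f(y, X) = -3
N(h, t) = 12 - 8*t**2 (N(h, t) = (-1 - 3)*((t + t)*t - 3) = -4*((2*t)*t - 3) = -4*(2*t**2 - 3) = -4*(-3 + 2*t**2) = 12 - 8*t**2)
(Q(-11) + N(8, -9))**2 = (-11 + (12 - 8*(-9)**2))**2 = (-11 + (12 - 8*81))**2 = (-11 + (12 - 648))**2 = (-11 - 636)**2 = (-647)**2 = 418609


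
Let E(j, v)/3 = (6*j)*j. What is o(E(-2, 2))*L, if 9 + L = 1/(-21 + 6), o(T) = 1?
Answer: -136/15 ≈ -9.0667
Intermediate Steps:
E(j, v) = 18*j**2 (E(j, v) = 3*((6*j)*j) = 3*(6*j**2) = 18*j**2)
L = -136/15 (L = -9 + 1/(-21 + 6) = -9 + 1/(-15) = -9 - 1/15 = -136/15 ≈ -9.0667)
o(E(-2, 2))*L = 1*(-136/15) = -136/15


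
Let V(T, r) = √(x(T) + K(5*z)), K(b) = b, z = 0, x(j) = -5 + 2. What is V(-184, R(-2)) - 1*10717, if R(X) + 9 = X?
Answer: -10717 + I*√3 ≈ -10717.0 + 1.732*I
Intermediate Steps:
x(j) = -3
R(X) = -9 + X
V(T, r) = I*√3 (V(T, r) = √(-3 + 5*0) = √(-3 + 0) = √(-3) = I*√3)
V(-184, R(-2)) - 1*10717 = I*√3 - 1*10717 = I*√3 - 10717 = -10717 + I*√3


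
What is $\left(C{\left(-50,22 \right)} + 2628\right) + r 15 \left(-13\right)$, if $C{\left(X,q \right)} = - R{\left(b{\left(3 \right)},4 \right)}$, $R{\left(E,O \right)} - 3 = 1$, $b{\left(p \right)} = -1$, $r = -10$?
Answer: $4574$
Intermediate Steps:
$R{\left(E,O \right)} = 4$ ($R{\left(E,O \right)} = 3 + 1 = 4$)
$C{\left(X,q \right)} = -4$ ($C{\left(X,q \right)} = \left(-1\right) 4 = -4$)
$\left(C{\left(-50,22 \right)} + 2628\right) + r 15 \left(-13\right) = \left(-4 + 2628\right) + \left(-10\right) 15 \left(-13\right) = 2624 - -1950 = 2624 + 1950 = 4574$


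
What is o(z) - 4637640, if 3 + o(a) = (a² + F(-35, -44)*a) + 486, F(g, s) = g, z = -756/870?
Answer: -97495570599/21025 ≈ -4.6371e+6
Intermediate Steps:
z = -126/145 (z = -756*1/870 = -126/145 ≈ -0.86897)
o(a) = 483 + a² - 35*a (o(a) = -3 + ((a² - 35*a) + 486) = -3 + (486 + a² - 35*a) = 483 + a² - 35*a)
o(z) - 4637640 = (483 + (-126/145)² - 35*(-126/145)) - 4637640 = (483 + 15876/21025 + 882/29) - 4637640 = 10810401/21025 - 4637640 = -97495570599/21025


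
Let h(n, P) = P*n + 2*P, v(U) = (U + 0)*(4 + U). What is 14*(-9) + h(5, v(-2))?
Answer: -154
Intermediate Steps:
v(U) = U*(4 + U)
h(n, P) = 2*P + P*n
14*(-9) + h(5, v(-2)) = 14*(-9) + (-2*(4 - 2))*(2 + 5) = -126 - 2*2*7 = -126 - 4*7 = -126 - 28 = -154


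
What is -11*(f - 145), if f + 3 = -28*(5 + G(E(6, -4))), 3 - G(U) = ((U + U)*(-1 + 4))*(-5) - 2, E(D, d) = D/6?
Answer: 13948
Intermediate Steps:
E(D, d) = D/6 (E(D, d) = D*(1/6) = D/6)
G(U) = 5 + 30*U (G(U) = 3 - (((U + U)*(-1 + 4))*(-5) - 2) = 3 - (((2*U)*3)*(-5) - 2) = 3 - ((6*U)*(-5) - 2) = 3 - (-30*U - 2) = 3 - (-2 - 30*U) = 3 + (2 + 30*U) = 5 + 30*U)
f = -1123 (f = -3 - 28*(5 + (5 + 30*((1/6)*6))) = -3 - 28*(5 + (5 + 30*1)) = -3 - 28*(5 + (5 + 30)) = -3 - 28*(5 + 35) = -3 - 28*40 = -3 - 7*160 = -3 - 1120 = -1123)
-11*(f - 145) = -11*(-1123 - 145) = -11*(-1268) = 13948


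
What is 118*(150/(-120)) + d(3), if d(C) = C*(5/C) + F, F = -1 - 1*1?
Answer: -289/2 ≈ -144.50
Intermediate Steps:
F = -2 (F = -1 - 1 = -2)
d(C) = 3 (d(C) = C*(5/C) - 2 = 5 - 2 = 3)
118*(150/(-120)) + d(3) = 118*(150/(-120)) + 3 = 118*(150*(-1/120)) + 3 = 118*(-5/4) + 3 = -295/2 + 3 = -289/2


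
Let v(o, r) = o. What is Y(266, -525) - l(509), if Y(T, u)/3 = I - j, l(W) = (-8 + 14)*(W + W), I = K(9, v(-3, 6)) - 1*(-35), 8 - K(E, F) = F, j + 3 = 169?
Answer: -6468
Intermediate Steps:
j = 166 (j = -3 + 169 = 166)
K(E, F) = 8 - F
I = 46 (I = (8 - 1*(-3)) - 1*(-35) = (8 + 3) + 35 = 11 + 35 = 46)
l(W) = 12*W (l(W) = 6*(2*W) = 12*W)
Y(T, u) = -360 (Y(T, u) = 3*(46 - 1*166) = 3*(46 - 166) = 3*(-120) = -360)
Y(266, -525) - l(509) = -360 - 12*509 = -360 - 1*6108 = -360 - 6108 = -6468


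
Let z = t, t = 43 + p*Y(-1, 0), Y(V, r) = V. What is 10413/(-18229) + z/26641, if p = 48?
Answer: -277503878/485638789 ≈ -0.57142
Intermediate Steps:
t = -5 (t = 43 + 48*(-1) = 43 - 48 = -5)
z = -5
10413/(-18229) + z/26641 = 10413/(-18229) - 5/26641 = 10413*(-1/18229) - 5*1/26641 = -10413/18229 - 5/26641 = -277503878/485638789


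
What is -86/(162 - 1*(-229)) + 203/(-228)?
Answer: -98981/89148 ≈ -1.1103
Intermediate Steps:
-86/(162 - 1*(-229)) + 203/(-228) = -86/(162 + 229) + 203*(-1/228) = -86/391 - 203/228 = -98981/89148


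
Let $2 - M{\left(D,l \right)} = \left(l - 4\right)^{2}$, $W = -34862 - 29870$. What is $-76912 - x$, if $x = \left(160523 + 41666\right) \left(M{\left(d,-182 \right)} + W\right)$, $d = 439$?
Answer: $20082547702$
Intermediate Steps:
$W = -64732$ ($W = -34862 - 29870 = -64732$)
$M{\left(D,l \right)} = 2 - \left(-4 + l\right)^{2}$ ($M{\left(D,l \right)} = 2 - \left(l - 4\right)^{2} = 2 - \left(-4 + l\right)^{2}$)
$x = -20082624614$ ($x = \left(160523 + 41666\right) \left(\left(2 - \left(-4 - 182\right)^{2}\right) - 64732\right) = 202189 \left(\left(2 - \left(-186\right)^{2}\right) - 64732\right) = 202189 \left(\left(2 - 34596\right) - 64732\right) = 202189 \left(-34594 - 64732\right) = 202189 \left(-99326\right) = -20082624614$)
$-76912 - x = -76912 - -20082624614 = -76912 + 20082624614 = 20082547702$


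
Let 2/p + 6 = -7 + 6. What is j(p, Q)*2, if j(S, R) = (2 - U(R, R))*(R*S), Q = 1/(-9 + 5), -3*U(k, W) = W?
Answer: 23/84 ≈ 0.27381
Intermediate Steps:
U(k, W) = -W/3
Q = -¼ (Q = 1/(-4) = -¼ ≈ -0.25000)
p = -2/7 (p = 2/(-6 + (-7 + 6)) = 2/(-6 - 1) = 2/(-7) = 2*(-⅐) = -2/7 ≈ -0.28571)
j(S, R) = R*S*(2 + R/3) (j(S, R) = (2 - (-1)*R/3)*(R*S) = (2 + R/3)*(R*S) = R*S*(2 + R/3))
j(p, Q)*2 = ((⅓)*(-¼)*(-2/7)*(6 - ¼))*2 = ((⅓)*(-¼)*(-2/7)*(23/4))*2 = (23/168)*2 = 23/84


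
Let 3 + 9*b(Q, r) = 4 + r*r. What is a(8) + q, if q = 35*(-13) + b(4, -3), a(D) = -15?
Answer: -4220/9 ≈ -468.89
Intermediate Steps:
b(Q, r) = 1/9 + r**2/9 (b(Q, r) = -1/3 + (4 + r*r)/9 = -1/3 + (4 + r**2)/9 = -1/3 + (4/9 + r**2/9) = 1/9 + r**2/9)
q = -4085/9 (q = 35*(-13) + (1/9 + (1/9)*(-3)**2) = -455 + (1/9 + (1/9)*9) = -455 + (1/9 + 1) = -455 + 10/9 = -4085/9 ≈ -453.89)
a(8) + q = -15 - 4085/9 = -4220/9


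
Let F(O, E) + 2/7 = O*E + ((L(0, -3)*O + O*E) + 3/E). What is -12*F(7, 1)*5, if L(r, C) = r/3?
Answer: -7020/7 ≈ -1002.9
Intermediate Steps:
L(r, C) = r/3 (L(r, C) = r*(⅓) = r/3)
F(O, E) = -2/7 + 3/E + 2*E*O (F(O, E) = -2/7 + (O*E + ((((⅓)*0)*O + O*E) + 3/E)) = -2/7 + (E*O + ((0*O + E*O) + 3/E)) = -2/7 + (E*O + ((0 + E*O) + 3/E)) = -2/7 + (E*O + (E*O + 3/E)) = -2/7 + (E*O + (3/E + E*O)) = -2/7 + (3/E + 2*E*O) = -2/7 + 3/E + 2*E*O)
-12*F(7, 1)*5 = -12*(-2/7 + 3/1 + 2*1*7)*5 = -12*(-2/7 + 3*1 + 14)*5 = -12*(-2/7 + 3 + 14)*5 = -12*117/7*5 = -1404/7*5 = -7020/7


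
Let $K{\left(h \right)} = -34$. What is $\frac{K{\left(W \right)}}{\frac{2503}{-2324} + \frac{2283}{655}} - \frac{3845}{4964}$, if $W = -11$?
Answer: $- \frac{271010845535}{18199150828} \approx -14.891$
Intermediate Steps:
$\frac{K{\left(W \right)}}{\frac{2503}{-2324} + \frac{2283}{655}} - \frac{3845}{4964} = - \frac{34}{\frac{2503}{-2324} + \frac{2283}{655}} - \frac{3845}{4964} = - \frac{34}{2503 \left(- \frac{1}{2324}\right) + 2283 \cdot \frac{1}{655}} - \frac{3845}{4964} = - \frac{34}{- \frac{2503}{2324} + \frac{2283}{655}} - \frac{3845}{4964} = - \frac{34}{\frac{3666227}{1522220}} - \frac{3845}{4964} = \left(-34\right) \frac{1522220}{3666227} - \frac{3845}{4964} = - \frac{51755480}{3666227} - \frac{3845}{4964} = - \frac{271010845535}{18199150828}$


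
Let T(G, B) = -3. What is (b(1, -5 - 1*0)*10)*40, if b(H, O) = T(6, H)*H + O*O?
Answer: 8800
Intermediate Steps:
b(H, O) = O**2 - 3*H (b(H, O) = -3*H + O*O = -3*H + O**2 = O**2 - 3*H)
(b(1, -5 - 1*0)*10)*40 = (((-5 - 1*0)**2 - 3*1)*10)*40 = (((-5 + 0)**2 - 3)*10)*40 = (((-5)**2 - 3)*10)*40 = ((25 - 3)*10)*40 = (22*10)*40 = 220*40 = 8800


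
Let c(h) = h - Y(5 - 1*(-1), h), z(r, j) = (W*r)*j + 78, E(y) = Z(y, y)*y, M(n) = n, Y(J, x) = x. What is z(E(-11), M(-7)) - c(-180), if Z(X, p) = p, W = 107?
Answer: -90551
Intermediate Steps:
E(y) = y² (E(y) = y*y = y²)
z(r, j) = 78 + 107*j*r (z(r, j) = (107*r)*j + 78 = 107*j*r + 78 = 78 + 107*j*r)
c(h) = 0 (c(h) = h - h = 0)
z(E(-11), M(-7)) - c(-180) = (78 + 107*(-7)*(-11)²) - 1*0 = (78 + 107*(-7)*121) + 0 = (78 - 90629) + 0 = -90551 + 0 = -90551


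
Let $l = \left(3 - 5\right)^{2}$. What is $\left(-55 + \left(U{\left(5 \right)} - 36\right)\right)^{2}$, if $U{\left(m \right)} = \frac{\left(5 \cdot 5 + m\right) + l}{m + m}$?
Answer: $\frac{191844}{25} \approx 7673.8$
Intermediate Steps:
$l = 4$ ($l = \left(-2\right)^{2} = 4$)
$U{\left(m \right)} = \frac{29 + m}{2 m}$ ($U{\left(m \right)} = \frac{\left(5 \cdot 5 + m\right) + 4}{m + m} = \frac{\left(25 + m\right) + 4}{2 m} = \left(29 + m\right) \frac{1}{2 m} = \frac{29 + m}{2 m}$)
$\left(-55 + \left(U{\left(5 \right)} - 36\right)\right)^{2} = \left(-55 - \left(36 - \frac{29 + 5}{2 \cdot 5}\right)\right)^{2} = \left(-55 - \left(36 - \frac{17}{5}\right)\right)^{2} = \left(-55 + \left(\frac{17}{5} - 36\right)\right)^{2} = \left(-55 - \frac{163}{5}\right)^{2} = \left(- \frac{438}{5}\right)^{2} = \frac{191844}{25}$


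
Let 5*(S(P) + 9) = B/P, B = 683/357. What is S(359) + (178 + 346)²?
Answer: 175946652788/640815 ≈ 2.7457e+5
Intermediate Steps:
B = 683/357 (B = 683*(1/357) = 683/357 ≈ 1.9132)
S(P) = -9 + 683/(1785*P) (S(P) = -9 + (683/(357*P))/5 = -9 + 683/(1785*P))
S(359) + (178 + 346)² = (-9 + (683/1785)/359) + (178 + 346)² = (-9 + (683/1785)*(1/359)) + 524² = (-9 + 683/640815) + 274576 = -5766652/640815 + 274576 = 175946652788/640815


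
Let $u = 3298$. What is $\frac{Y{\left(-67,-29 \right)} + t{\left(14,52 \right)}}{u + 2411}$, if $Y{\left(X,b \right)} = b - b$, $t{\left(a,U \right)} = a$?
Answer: $\frac{14}{5709} \approx 0.0024523$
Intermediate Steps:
$Y{\left(X,b \right)} = 0$
$\frac{Y{\left(-67,-29 \right)} + t{\left(14,52 \right)}}{u + 2411} = \frac{0 + 14}{3298 + 2411} = \frac{14}{5709}$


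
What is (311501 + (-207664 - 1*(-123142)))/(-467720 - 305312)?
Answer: -226979/773032 ≈ -0.29362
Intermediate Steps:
(311501 + (-207664 - 1*(-123142)))/(-467720 - 305312) = (311501 + (-207664 + 123142))/(-773032) = (311501 - 84522)*(-1/773032) = 226979*(-1/773032) = -226979/773032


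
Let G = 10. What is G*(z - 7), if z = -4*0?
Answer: -70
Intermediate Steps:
z = 0
G*(z - 7) = 10*(0 - 7) = 10*(-7) = -70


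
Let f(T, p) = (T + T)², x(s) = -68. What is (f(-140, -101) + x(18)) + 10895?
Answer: 89227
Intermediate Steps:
f(T, p) = 4*T² (f(T, p) = (2*T)² = 4*T²)
(f(-140, -101) + x(18)) + 10895 = (4*(-140)² - 68) + 10895 = (4*19600 - 68) + 10895 = (78400 - 68) + 10895 = 78332 + 10895 = 89227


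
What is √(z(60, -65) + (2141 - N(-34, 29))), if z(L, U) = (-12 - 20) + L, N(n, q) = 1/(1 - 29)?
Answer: √425131/14 ≈ 46.573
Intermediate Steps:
N(n, q) = -1/28 (N(n, q) = 1/(-28) = -1/28)
z(L, U) = -32 + L
√(z(60, -65) + (2141 - N(-34, 29))) = √((-32 + 60) + (2141 - 1*(-1/28))) = √(28 + (2141 + 1/28)) = √(28 + 59949/28) = √(60733/28) = √425131/14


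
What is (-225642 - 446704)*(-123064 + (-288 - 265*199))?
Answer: 118391390102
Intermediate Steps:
(-225642 - 446704)*(-123064 + (-288 - 265*199)) = -672346*(-123064 + (-288 - 52735)) = -672346*(-123064 - 53023) = -672346*(-176087) = 118391390102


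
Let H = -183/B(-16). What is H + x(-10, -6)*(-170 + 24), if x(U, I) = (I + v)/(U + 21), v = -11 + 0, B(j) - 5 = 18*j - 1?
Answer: 706901/3124 ≈ 226.28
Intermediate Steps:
B(j) = 4 + 18*j (B(j) = 5 + (18*j - 1) = 5 + (-1 + 18*j) = 4 + 18*j)
v = -11
x(U, I) = (-11 + I)/(21 + U) (x(U, I) = (I - 11)/(U + 21) = (-11 + I)/(21 + U))
H = 183/284 (H = -183/(4 + 18*(-16)) = -183/(4 - 288) = -183/(-284) = -183*(-1/284) = 183/284 ≈ 0.64437)
H + x(-10, -6)*(-170 + 24) = 183/284 + ((-11 - 6)/(21 - 10))*(-170 + 24) = 183/284 + (-17/11)*(-146) = 183/284 + ((1/11)*(-17))*(-146) = 183/284 - 17/11*(-146) = 183/284 + 2482/11 = 706901/3124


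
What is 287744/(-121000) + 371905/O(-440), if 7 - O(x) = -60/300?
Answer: 28124020777/544500 ≈ 51651.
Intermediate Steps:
O(x) = 36/5 (O(x) = 7 - (-60)/300 = 7 - 1*(-1/5) = 7 + 1/5 = 36/5)
287744/(-121000) + 371905/O(-440) = 287744/(-121000) + 371905/(36/5) = 287744*(-1/121000) + 371905*(5/36) = -35968/15125 + 1859525/36 = 28124020777/544500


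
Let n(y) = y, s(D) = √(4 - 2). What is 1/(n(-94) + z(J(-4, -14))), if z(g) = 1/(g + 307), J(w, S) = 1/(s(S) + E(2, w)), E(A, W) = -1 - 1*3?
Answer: -61898310/5818239329 - √2/11636478658 ≈ -0.010639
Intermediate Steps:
s(D) = √2
E(A, W) = -4 (E(A, W) = -1 - 3 = -4)
J(w, S) = 1/(-4 + √2) (J(w, S) = 1/(√2 - 4) = 1/(-4 + √2))
z(g) = 1/(307 + g)
1/(n(-94) + z(J(-4, -14))) = 1/(-94 + 1/(307 + (-2/7 - √2/14))) = 1/(-94 + 1/(2147/7 - √2/14))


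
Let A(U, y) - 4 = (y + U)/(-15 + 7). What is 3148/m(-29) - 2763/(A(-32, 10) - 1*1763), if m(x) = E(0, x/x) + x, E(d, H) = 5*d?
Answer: -21794192/203725 ≈ -106.98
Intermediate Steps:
A(U, y) = 4 - U/8 - y/8 (A(U, y) = 4 + (y + U)/(-15 + 7) = 4 + (U + y)/(-8) = 4 + (U + y)*(-1/8) = 4 + (-U/8 - y/8) = 4 - U/8 - y/8)
m(x) = x (m(x) = 5*0 + x = 0 + x = x)
3148/m(-29) - 2763/(A(-32, 10) - 1*1763) = 3148/(-29) - 2763/((4 - 1/8*(-32) - 1/8*10) - 1*1763) = 3148*(-1/29) - 2763/((4 + 4 - 5/4) - 1763) = -3148/29 - 2763/(27/4 - 1763) = -3148/29 - 2763/(-7025/4) = -3148/29 - 2763*(-4/7025) = -3148/29 + 11052/7025 = -21794192/203725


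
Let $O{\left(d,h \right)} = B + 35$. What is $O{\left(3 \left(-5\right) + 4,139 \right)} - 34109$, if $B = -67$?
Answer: $-34141$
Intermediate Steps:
$O{\left(d,h \right)} = -32$ ($O{\left(d,h \right)} = -67 + 35 = -32$)
$O{\left(3 \left(-5\right) + 4,139 \right)} - 34109 = -32 - 34109 = -34141$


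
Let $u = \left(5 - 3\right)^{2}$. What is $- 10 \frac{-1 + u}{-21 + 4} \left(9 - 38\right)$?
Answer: $- \frac{870}{17} \approx -51.176$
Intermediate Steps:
$u = 4$ ($u = 2^{2} = 4$)
$- 10 \frac{-1 + u}{-21 + 4} \left(9 - 38\right) = - 10 \frac{-1 + 4}{-21 + 4} \left(9 - 38\right) = - 10 \frac{3}{-17} \left(-29\right) = - 10 \cdot 3 \left(- \frac{1}{17}\right) \left(-29\right) = - 10 \left(\left(- \frac{3}{17}\right) \left(-29\right)\right) = \left(-10\right) \frac{87}{17} = - \frac{870}{17}$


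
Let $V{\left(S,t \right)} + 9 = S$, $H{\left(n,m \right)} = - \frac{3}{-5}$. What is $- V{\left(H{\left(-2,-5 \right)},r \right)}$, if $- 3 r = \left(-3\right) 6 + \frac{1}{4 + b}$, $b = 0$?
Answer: $\frac{42}{5} \approx 8.4$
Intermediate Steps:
$r = \frac{71}{12}$ ($r = - \frac{\left(-3\right) 6 + \frac{1}{4 + 0}}{3} = - \frac{-18 + \frac{1}{4}}{3} = \left(- \frac{1}{3}\right) \left(- \frac{71}{4}\right) = \frac{71}{12} \approx 5.9167$)
$H{\left(n,m \right)} = \frac{3}{5}$ ($H{\left(n,m \right)} = \left(-3\right) \left(- \frac{1}{5}\right) = \frac{3}{5}$)
$V{\left(S,t \right)} = -9 + S$
$- V{\left(H{\left(-2,-5 \right)},r \right)} = - (-9 + \frac{3}{5}) = \left(-1\right) \left(- \frac{42}{5}\right) = \frac{42}{5}$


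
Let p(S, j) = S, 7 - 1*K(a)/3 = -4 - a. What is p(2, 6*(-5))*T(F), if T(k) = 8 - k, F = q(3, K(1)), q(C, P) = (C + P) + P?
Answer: -134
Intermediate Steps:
K(a) = 33 + 3*a (K(a) = 21 - 3*(-4 - a) = 21 + (12 + 3*a) = 33 + 3*a)
q(C, P) = C + 2*P
F = 75 (F = 3 + 2*(33 + 3*1) = 3 + 2*(33 + 3) = 3 + 2*36 = 3 + 72 = 75)
p(2, 6*(-5))*T(F) = 2*(8 - 1*75) = 2*(8 - 75) = 2*(-67) = -134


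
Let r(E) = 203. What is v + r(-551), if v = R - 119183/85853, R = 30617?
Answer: 2645870277/85853 ≈ 30819.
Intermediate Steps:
v = 2628442118/85853 (v = 30617 - 119183/85853 = 2628442118/85853 ≈ 30616.)
v + r(-551) = 2628442118/85853 + 203 = 2645870277/85853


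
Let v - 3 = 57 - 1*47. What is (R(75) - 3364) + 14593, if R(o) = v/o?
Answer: 842188/75 ≈ 11229.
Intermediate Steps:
v = 13 (v = 3 + (57 - 1*47) = 3 + (57 - 47) = 3 + 10 = 13)
R(o) = 13/o
(R(75) - 3364) + 14593 = (13/75 - 3364) + 14593 = -252287/75 + 14593 = 842188/75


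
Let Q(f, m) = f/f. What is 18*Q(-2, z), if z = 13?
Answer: 18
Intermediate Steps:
Q(f, m) = 1
18*Q(-2, z) = 18*1 = 18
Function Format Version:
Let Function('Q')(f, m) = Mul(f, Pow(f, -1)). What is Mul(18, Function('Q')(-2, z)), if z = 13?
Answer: 18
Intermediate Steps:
Function('Q')(f, m) = 1
Mul(18, Function('Q')(-2, z)) = Mul(18, 1) = 18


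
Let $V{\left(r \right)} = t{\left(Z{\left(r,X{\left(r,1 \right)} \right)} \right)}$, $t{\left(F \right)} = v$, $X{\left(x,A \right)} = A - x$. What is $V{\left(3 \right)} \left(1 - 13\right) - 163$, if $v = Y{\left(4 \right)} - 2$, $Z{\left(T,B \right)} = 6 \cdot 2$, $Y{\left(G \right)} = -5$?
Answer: $-79$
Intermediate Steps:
$Z{\left(T,B \right)} = 12$
$v = -7$ ($v = -5 - 2 = -7$)
$t{\left(F \right)} = -7$
$V{\left(r \right)} = -7$
$V{\left(3 \right)} \left(1 - 13\right) - 163 = - 7 \left(1 - 13\right) - 163 = \left(-7\right) \left(-12\right) - 163 = 84 - 163 = -79$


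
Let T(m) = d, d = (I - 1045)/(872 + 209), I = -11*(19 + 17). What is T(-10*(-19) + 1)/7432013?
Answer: -1441/8034006053 ≈ -1.7936e-7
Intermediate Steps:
I = -396 (I = -11*36 = -396)
d = -1441/1081 (d = (-396 - 1045)/(872 + 209) = -1441/1081 ≈ -1.3330)
T(m) = -1441/1081
T(-10*(-19) + 1)/7432013 = -1441/1081/7432013 = -1441/1081*1/7432013 = -1441/8034006053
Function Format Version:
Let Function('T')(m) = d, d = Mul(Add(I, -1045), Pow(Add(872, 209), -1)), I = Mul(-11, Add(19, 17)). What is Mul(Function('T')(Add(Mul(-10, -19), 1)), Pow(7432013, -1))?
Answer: Rational(-1441, 8034006053) ≈ -1.7936e-7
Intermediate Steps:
I = -396 (I = Mul(-11, 36) = -396)
d = Rational(-1441, 1081) (d = Mul(Add(-396, -1045), Pow(Add(872, 209), -1)) = Mul(-1441, Pow(1081, -1)) = Mul(-1441, Rational(1, 1081)) = Rational(-1441, 1081) ≈ -1.3330)
Function('T')(m) = Rational(-1441, 1081)
Mul(Function('T')(Add(Mul(-10, -19), 1)), Pow(7432013, -1)) = Mul(Rational(-1441, 1081), Pow(7432013, -1)) = Mul(Rational(-1441, 1081), Rational(1, 7432013)) = Rational(-1441, 8034006053)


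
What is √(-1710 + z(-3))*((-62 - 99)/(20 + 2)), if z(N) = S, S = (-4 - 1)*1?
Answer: -1127*I*√35/22 ≈ -303.06*I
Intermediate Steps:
S = -5 (S = -5*1 = -5)
z(N) = -5
√(-1710 + z(-3))*((-62 - 99)/(20 + 2)) = √(-1710 - 5)*((-62 - 99)/(20 + 2)) = √(-1715)*(-161/22) = (7*I*√35)*(-161*1/22) = (7*I*√35)*(-161/22) = -1127*I*√35/22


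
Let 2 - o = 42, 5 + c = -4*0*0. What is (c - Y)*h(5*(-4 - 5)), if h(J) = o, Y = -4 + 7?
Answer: 320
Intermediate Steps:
c = -5 (c = -5 - 4*0*0 = -5 + 0*0 = -5 + 0 = -5)
o = -40 (o = 2 - 1*42 = 2 - 42 = -40)
Y = 3
h(J) = -40
(c - Y)*h(5*(-4 - 5)) = (-5 - 1*3)*(-40) = (-5 - 3)*(-40) = -8*(-40) = 320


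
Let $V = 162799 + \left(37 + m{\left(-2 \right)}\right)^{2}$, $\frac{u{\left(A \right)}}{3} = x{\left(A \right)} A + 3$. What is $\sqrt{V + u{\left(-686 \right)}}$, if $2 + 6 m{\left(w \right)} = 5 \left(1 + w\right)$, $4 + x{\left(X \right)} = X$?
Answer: $\frac{\sqrt{57028033}}{6} \approx 1258.6$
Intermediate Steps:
$x{\left(X \right)} = -4 + X$
$m{\left(w \right)} = \frac{1}{2} + \frac{5 w}{6}$ ($m{\left(w \right)} = - \frac{1}{3} + \frac{5 \left(1 + w\right)}{6} = - \frac{1}{3} + \frac{5 + 5 w}{6} = - \frac{1}{3} + \left(\frac{5}{6} + \frac{5 w}{6}\right) = \frac{1}{2} + \frac{5 w}{6}$)
$u{\left(A \right)} = 9 + 3 A \left(-4 + A\right)$ ($u{\left(A \right)} = 3 \left(\left(-4 + A\right) A + 3\right) = 3 \left(A \left(-4 + A\right) + 3\right) = 3 \left(3 + A \left(-4 + A\right)\right) = 9 + 3 A \left(-4 + A\right)$)
$V = \frac{5906989}{36}$ ($V = 162799 + \left(37 + \left(\frac{1}{2} + \frac{5}{6} \left(-2\right)\right)\right)^{2} = 162799 + \left(37 + \left(\frac{1}{2} - \frac{5}{3}\right)\right)^{2} = 162799 + \left(37 - \frac{7}{6}\right)^{2} = 162799 + \left(\frac{215}{6}\right)^{2} = 162799 + \frac{46225}{36} = \frac{5906989}{36} \approx 1.6408 \cdot 10^{5}$)
$\sqrt{V + u{\left(-686 \right)}} = \sqrt{\frac{5906989}{36} + \left(9 + 3 \left(-686\right) \left(-4 - 686\right)\right)} = \sqrt{\frac{5906989}{36} + \left(9 + 3 \left(-686\right) \left(-690\right)\right)} = \sqrt{\frac{5906989}{36} + \left(9 + 1420020\right)} = \sqrt{\frac{5906989}{36} + 1420029} = \sqrt{\frac{57028033}{36}} = \frac{\sqrt{57028033}}{6}$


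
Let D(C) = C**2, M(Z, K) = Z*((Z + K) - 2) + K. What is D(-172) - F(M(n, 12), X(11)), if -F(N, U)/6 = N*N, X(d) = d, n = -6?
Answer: 30448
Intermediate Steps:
M(Z, K) = K + Z*(-2 + K + Z) (M(Z, K) = Z*((K + Z) - 2) + K = Z*(-2 + K + Z) + K = K + Z*(-2 + K + Z))
F(N, U) = -6*N**2 (F(N, U) = -6*N*N = -6*N**2)
D(-172) - F(M(n, 12), X(11)) = (-172)**2 - (-6)*(12 + (-6)**2 - 2*(-6) + 12*(-6))**2 = 29584 - (-6)*(12 + 36 + 12 - 72)**2 = 29584 - (-6)*(-12)**2 = 29584 - (-6)*144 = 29584 - 1*(-864) = 29584 + 864 = 30448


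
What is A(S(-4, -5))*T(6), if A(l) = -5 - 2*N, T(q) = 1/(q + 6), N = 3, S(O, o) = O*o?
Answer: -11/12 ≈ -0.91667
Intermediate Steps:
T(q) = 1/(6 + q)
A(l) = -11 (A(l) = -5 - 2*3 = -5 - 6 = -11)
A(S(-4, -5))*T(6) = -11/(6 + 6) = -11/12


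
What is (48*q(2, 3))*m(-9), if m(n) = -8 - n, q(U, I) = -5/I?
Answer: -80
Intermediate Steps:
(48*q(2, 3))*m(-9) = (48*(-5/3))*(-8 - 1*(-9)) = (48*(-5*⅓))*(-8 + 9) = (48*(-5/3))*1 = -80*1 = -80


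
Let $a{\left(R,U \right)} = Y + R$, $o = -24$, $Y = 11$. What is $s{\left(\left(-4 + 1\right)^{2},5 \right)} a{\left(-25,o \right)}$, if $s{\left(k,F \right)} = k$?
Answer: $-126$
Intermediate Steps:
$a{\left(R,U \right)} = 11 + R$
$s{\left(\left(-4 + 1\right)^{2},5 \right)} a{\left(-25,o \right)} = \left(-4 + 1\right)^{2} \left(11 - 25\right) = \left(-3\right)^{2} \left(-14\right) = 9 \left(-14\right) = -126$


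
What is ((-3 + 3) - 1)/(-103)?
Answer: 1/103 ≈ 0.0097087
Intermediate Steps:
((-3 + 3) - 1)/(-103) = -(0 - 1)/103 = -1/103*(-1) = 1/103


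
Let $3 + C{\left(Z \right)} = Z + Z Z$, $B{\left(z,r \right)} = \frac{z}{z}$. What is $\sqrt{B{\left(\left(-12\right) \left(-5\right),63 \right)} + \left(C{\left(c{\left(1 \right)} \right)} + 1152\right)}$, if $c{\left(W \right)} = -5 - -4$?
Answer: $5 \sqrt{46} \approx 33.912$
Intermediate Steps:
$c{\left(W \right)} = -1$ ($c{\left(W \right)} = -5 + 4 = -1$)
$B{\left(z,r \right)} = 1$
$C{\left(Z \right)} = -3 + Z + Z^{2}$ ($C{\left(Z \right)} = -3 + \left(Z + Z Z\right) = -3 + \left(Z + Z^{2}\right) = -3 + Z + Z^{2}$)
$\sqrt{B{\left(\left(-12\right) \left(-5\right),63 \right)} + \left(C{\left(c{\left(1 \right)} \right)} + 1152\right)} = \sqrt{1 + \left(\left(-3 - 1 + \left(-1\right)^{2}\right) + 1152\right)} = \sqrt{1 + \left(\left(-3 - 1 + 1\right) + 1152\right)} = \sqrt{1 + \left(-3 + 1152\right)} = \sqrt{1 + 1149} = \sqrt{1150} = 5 \sqrt{46}$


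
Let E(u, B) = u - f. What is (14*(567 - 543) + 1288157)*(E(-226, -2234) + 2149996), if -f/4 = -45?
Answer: 2769731667870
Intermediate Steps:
f = 180 (f = -4*(-45) = 180)
E(u, B) = -180 + u (E(u, B) = u - 1*180 = u - 180 = -180 + u)
(14*(567 - 543) + 1288157)*(E(-226, -2234) + 2149996) = (14*(567 - 543) + 1288157)*((-180 - 226) + 2149996) = (14*24 + 1288157)*(-406 + 2149996) = (336 + 1288157)*2149590 = 1288493*2149590 = 2769731667870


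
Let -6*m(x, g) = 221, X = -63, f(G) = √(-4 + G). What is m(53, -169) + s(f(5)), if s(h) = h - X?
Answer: 163/6 ≈ 27.167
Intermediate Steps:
m(x, g) = -221/6 (m(x, g) = -⅙*221 = -221/6)
s(h) = 63 + h (s(h) = h - 1*(-63) = h + 63 = 63 + h)
m(53, -169) + s(f(5)) = -221/6 + (63 + √(-4 + 5)) = -221/6 + (63 + √1) = -221/6 + (63 + 1) = -221/6 + 64 = 163/6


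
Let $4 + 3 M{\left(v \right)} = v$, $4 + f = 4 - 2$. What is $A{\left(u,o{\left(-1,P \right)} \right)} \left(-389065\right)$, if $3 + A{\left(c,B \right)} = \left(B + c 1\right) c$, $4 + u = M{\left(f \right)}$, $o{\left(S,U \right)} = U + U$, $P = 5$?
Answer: $10504755$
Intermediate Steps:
$f = -2$ ($f = -4 + \left(4 - 2\right) = -4 + 2 = -2$)
$o{\left(S,U \right)} = 2 U$
$M{\left(v \right)} = - \frac{4}{3} + \frac{v}{3}$
$u = -6$ ($u = -4 + \left(- \frac{4}{3} + \frac{1}{3} \left(-2\right)\right) = -4 - 2 = -6$)
$A{\left(c,B \right)} = -3 + c \left(B + c\right)$ ($A{\left(c,B \right)} = -3 + \left(B + c 1\right) c = -3 + \left(B + c\right) c = -3 + c \left(B + c\right)$)
$A{\left(u,o{\left(-1,P \right)} \right)} \left(-389065\right) = \left(-3 + \left(-6\right)^{2} + 2 \cdot 5 \left(-6\right)\right) \left(-389065\right) = \left(-3 + 36 + 10 \left(-6\right)\right) \left(-389065\right) = \left(-3 + 36 - 60\right) \left(-389065\right) = \left(-27\right) \left(-389065\right) = 10504755$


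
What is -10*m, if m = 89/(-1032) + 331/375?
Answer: -102739/12900 ≈ -7.9643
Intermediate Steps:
m = 102739/129000 (m = 89*(-1/1032) + 331*(1/375) = -89/1032 + 331/375 = 102739/129000 ≈ 0.79643)
-10*m = -10*102739/129000 = -102739/12900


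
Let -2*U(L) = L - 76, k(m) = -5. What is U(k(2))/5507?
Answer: 81/11014 ≈ 0.0073543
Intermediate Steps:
U(L) = 38 - L/2 (U(L) = -(L - 76)/2 = -(-76 + L)/2 = 38 - L/2)
U(k(2))/5507 = (38 - ½*(-5))/5507 = (38 + 5/2)*(1/5507) = (81/2)*(1/5507) = 81/11014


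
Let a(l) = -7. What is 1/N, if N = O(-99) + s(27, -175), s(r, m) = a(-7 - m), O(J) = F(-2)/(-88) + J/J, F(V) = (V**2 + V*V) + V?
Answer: -44/267 ≈ -0.16479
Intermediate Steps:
F(V) = V + 2*V**2 (F(V) = (V**2 + V**2) + V = 2*V**2 + V = V + 2*V**2)
O(J) = 41/44 (O(J) = -2*(1 + 2*(-2))/(-88) + J/J = -2*(1 - 4)*(-1/88) + 1 = -2*(-3)*(-1/88) + 1 = 6*(-1/88) + 1 = -3/44 + 1 = 41/44)
s(r, m) = -7
N = -267/44 (N = 41/44 - 7 = -267/44 ≈ -6.0682)
1/N = 1/(-267/44) = -44/267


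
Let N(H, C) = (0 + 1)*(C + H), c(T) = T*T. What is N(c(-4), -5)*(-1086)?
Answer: -11946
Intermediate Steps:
c(T) = T²
N(H, C) = C + H (N(H, C) = 1*(C + H) = C + H)
N(c(-4), -5)*(-1086) = (-5 + (-4)²)*(-1086) = (-5 + 16)*(-1086) = 11*(-1086) = -11946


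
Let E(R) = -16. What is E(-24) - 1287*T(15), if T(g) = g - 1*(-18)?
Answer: -42487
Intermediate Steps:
T(g) = 18 + g (T(g) = g + 18 = 18 + g)
E(-24) - 1287*T(15) = -16 - 1287*(18 + 15) = -16 - 1287*33 = -16 - 42471 = -42487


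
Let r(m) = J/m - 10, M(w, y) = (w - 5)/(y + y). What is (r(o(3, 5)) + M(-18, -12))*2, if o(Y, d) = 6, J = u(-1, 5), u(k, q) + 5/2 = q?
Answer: -69/4 ≈ -17.250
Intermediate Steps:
u(k, q) = -5/2 + q
J = 5/2 (J = -5/2 + 5 = 5/2 ≈ 2.5000)
M(w, y) = (-5 + w)/(2*y) (M(w, y) = (-5 + w)/((2*y)) = (-5 + w)*(1/(2*y)) = (-5 + w)/(2*y))
r(m) = -10 + 5/(2*m) (r(m) = 5/(2*m) - 10 = -10 + 5/(2*m))
(r(o(3, 5)) + M(-18, -12))*2 = ((-10 + (5/2)/6) + (1/2)*(-5 - 18)/(-12))*2 = ((-10 + (5/2)*(1/6)) + (1/2)*(-1/12)*(-23))*2 = ((-10 + 5/12) + 23/24)*2 = (-115/12 + 23/24)*2 = -69/8*2 = -69/4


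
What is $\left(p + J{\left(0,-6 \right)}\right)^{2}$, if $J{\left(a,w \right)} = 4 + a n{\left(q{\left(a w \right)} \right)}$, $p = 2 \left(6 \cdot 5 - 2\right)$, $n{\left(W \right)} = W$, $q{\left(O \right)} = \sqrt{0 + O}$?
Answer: $3600$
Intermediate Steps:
$q{\left(O \right)} = \sqrt{O}$
$p = 56$ ($p = 2 \left(30 - 2\right) = 2 \cdot 28 = 56$)
$J{\left(a,w \right)} = 4 + a \sqrt{a w}$
$\left(p + J{\left(0,-6 \right)}\right)^{2} = \left(56 + \left(4 + 0 \sqrt{0 \left(-6\right)}\right)\right)^{2} = \left(56 + \left(4 + 0 \sqrt{0}\right)\right)^{2} = \left(56 + \left(4 + 0 \cdot 0\right)\right)^{2} = \left(56 + \left(4 + 0\right)\right)^{2} = \left(56 + 4\right)^{2} = 60^{2} = 3600$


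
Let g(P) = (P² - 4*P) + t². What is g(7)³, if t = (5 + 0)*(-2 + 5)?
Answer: 14886936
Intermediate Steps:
t = 15 (t = 5*3 = 15)
g(P) = 225 + P² - 4*P (g(P) = (P² - 4*P) + 15² = (P² - 4*P) + 225 = 225 + P² - 4*P)
g(7)³ = (225 + 7² - 4*7)³ = (225 + 49 - 28)³ = 246³ = 14886936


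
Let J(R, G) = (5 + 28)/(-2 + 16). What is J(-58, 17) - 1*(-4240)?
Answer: 59393/14 ≈ 4242.4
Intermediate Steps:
J(R, G) = 33/14
J(-58, 17) - 1*(-4240) = 33/14 - 1*(-4240) = 33/14 + 4240 = 59393/14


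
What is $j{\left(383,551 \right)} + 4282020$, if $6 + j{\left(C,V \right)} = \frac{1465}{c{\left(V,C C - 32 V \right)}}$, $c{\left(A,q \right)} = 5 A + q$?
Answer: $\frac{564420830833}{131812} \approx 4.282 \cdot 10^{6}$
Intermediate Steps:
$c{\left(A,q \right)} = q + 5 A$
$j{\left(C,V \right)} = -6 + \frac{1465}{C^{2} - 27 V}$ ($j{\left(C,V \right)} = -6 + \frac{1465}{\left(C C - 32 V\right) + 5 V} = -6 + \frac{1465}{\left(C^{2} - 32 V\right) + 5 V} = -6 + \frac{1465}{C^{2} - 27 V}$)
$j{\left(383,551 \right)} + 4282020 = \frac{1465 - 6 \cdot 383^{2} + 162 \cdot 551}{383^{2} - 14877} + 4282020 = \frac{1465 - 880134 + 89262}{146689 - 14877} + 4282020 = \frac{1465 - 880134 + 89262}{131812} + 4282020 = \frac{1}{131812} \left(-789407\right) + 4282020 = - \frac{789407}{131812} + 4282020 = \frac{564420830833}{131812}$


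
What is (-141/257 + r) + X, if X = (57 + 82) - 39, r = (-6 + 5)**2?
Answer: 25816/257 ≈ 100.45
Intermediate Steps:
r = 1 (r = (-1)**2 = 1)
X = 100 (X = 139 - 39 = 100)
(-141/257 + r) + X = (-141/257 + 1) + 100 = 116/257 + 100 = 25816/257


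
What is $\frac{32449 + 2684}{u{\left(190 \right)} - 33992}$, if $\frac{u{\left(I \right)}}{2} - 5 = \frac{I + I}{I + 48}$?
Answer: $- \frac{1393609}{1347826} \approx -1.034$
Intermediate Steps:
$u{\left(I \right)} = 10 + \frac{4 I}{48 + I}$ ($u{\left(I \right)} = 10 + 2 \frac{I + I}{I + 48} = 10 + 2 \frac{2 I}{48 + I} = 10 + \frac{4 I}{48 + I}$)
$\frac{32449 + 2684}{u{\left(190 \right)} - 33992} = \frac{32449 + 2684}{\frac{2 \left(240 + 7 \cdot 190\right)}{48 + 190} - 33992} = \frac{35133}{\frac{2 \left(240 + 1330\right)}{238} - 33992} = \frac{35133}{2 \cdot \frac{1}{238} \cdot 1570 - 33992} = \frac{35133}{\frac{1570}{119} - 33992} = \frac{35133}{- \frac{4043478}{119}} = 35133 \left(- \frac{119}{4043478}\right) = - \frac{1393609}{1347826}$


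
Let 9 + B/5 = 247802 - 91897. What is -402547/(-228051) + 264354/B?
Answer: 187031764807/88880596740 ≈ 2.1043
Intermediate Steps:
B = 779480 (B = -45 + 5*(247802 - 91897) = -45 + 5*155905 = -45 + 779525 = 779480)
-402547/(-228051) + 264354/B = -402547/(-228051) + 264354/779480 = -402547*(-1/228051) + 264354*(1/779480) = 402547/228051 + 132177/389740 = 187031764807/88880596740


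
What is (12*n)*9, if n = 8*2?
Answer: 1728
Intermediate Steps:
n = 16
(12*n)*9 = (12*16)*9 = 192*9 = 1728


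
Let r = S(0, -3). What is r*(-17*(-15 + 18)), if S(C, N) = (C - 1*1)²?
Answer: -51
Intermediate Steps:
S(C, N) = (-1 + C)² (S(C, N) = (C - 1)² = (-1 + C)²)
r = 1 (r = (-1 + 0)² = (-1)² = 1)
r*(-17*(-15 + 18)) = 1*(-17*(-15 + 18)) = 1*(-17*3) = 1*(-51) = -51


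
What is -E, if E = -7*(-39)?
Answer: -273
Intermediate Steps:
E = 273
-E = -1*273 = -273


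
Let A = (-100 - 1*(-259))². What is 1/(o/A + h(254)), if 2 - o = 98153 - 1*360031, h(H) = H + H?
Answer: 25281/13104628 ≈ 0.0019292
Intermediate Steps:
h(H) = 2*H
A = 25281 (A = (-100 + 259)² = 159² = 25281)
o = 261880 (o = 2 - (98153 - 1*360031) = 2 - (98153 - 360031) = 2 - 1*(-261878) = 2 + 261878 = 261880)
1/(o/A + h(254)) = 1/(261880/25281 + 2*254) = 1/(261880*(1/25281) + 508) = 1/(261880/25281 + 508) = 1/(13104628/25281) = 25281/13104628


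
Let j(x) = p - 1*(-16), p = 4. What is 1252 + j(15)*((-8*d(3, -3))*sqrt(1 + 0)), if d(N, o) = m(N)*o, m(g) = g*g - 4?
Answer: 3652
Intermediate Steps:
m(g) = -4 + g**2 (m(g) = g**2 - 4 = -4 + g**2)
d(N, o) = o*(-4 + N**2) (d(N, o) = (-4 + N**2)*o = o*(-4 + N**2))
j(x) = 20 (j(x) = 4 - 1*(-16) = 4 + 16 = 20)
1252 + j(15)*((-8*d(3, -3))*sqrt(1 + 0)) = 1252 + 20*((-(-24)*(-4 + 3**2))*sqrt(1 + 0)) = 1252 + 20*((-(-24)*(-4 + 9))*sqrt(1)) = 1252 + 20*(-(-24)*5*1) = 1252 + 20*(-8*(-15)*1) = 1252 + 20*(120*1) = 1252 + 20*120 = 1252 + 2400 = 3652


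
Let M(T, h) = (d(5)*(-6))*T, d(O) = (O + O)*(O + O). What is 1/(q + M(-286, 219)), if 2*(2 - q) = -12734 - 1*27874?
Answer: 1/191906 ≈ 5.2109e-6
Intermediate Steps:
d(O) = 4*O**2 (d(O) = (2*O)*(2*O) = 4*O**2)
M(T, h) = -600*T (M(T, h) = ((4*5**2)*(-6))*T = ((4*25)*(-6))*T = (100*(-6))*T = -600*T)
q = 20306 (q = 2 - (-12734 - 1*27874)/2 = 2 - (-12734 - 27874)/2 = 2 - 1/2*(-40608) = 2 + 20304 = 20306)
1/(q + M(-286, 219)) = 1/(20306 - 600*(-286)) = 1/(20306 + 171600) = 1/191906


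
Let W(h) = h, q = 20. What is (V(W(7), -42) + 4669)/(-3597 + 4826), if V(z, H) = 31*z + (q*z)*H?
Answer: -994/1229 ≈ -0.80879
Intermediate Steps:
V(z, H) = 31*z + 20*H*z (V(z, H) = 31*z + (20*z)*H = 31*z + 20*H*z)
(V(W(7), -42) + 4669)/(-3597 + 4826) = (7*(31 + 20*(-42)) + 4669)/(-3597 + 4826) = (7*(31 - 840) + 4669)/1229 = (7*(-809) + 4669)*(1/1229) = (-5663 + 4669)*(1/1229) = -994*1/1229 = -994/1229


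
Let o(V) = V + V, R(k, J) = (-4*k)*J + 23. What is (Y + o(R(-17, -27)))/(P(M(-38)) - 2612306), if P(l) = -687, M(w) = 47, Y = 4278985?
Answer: -4275359/2612993 ≈ -1.6362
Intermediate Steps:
R(k, J) = 23 - 4*J*k (R(k, J) = -4*J*k + 23 = 23 - 4*J*k)
o(V) = 2*V
(Y + o(R(-17, -27)))/(P(M(-38)) - 2612306) = (4278985 + 2*(23 - 4*(-27)*(-17)))/(-687 - 2612306) = (4278985 + 2*(23 - 1836))/(-2612993) = (4278985 + 2*(-1813))*(-1/2612993) = (4278985 - 3626)*(-1/2612993) = 4275359*(-1/2612993) = -4275359/2612993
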